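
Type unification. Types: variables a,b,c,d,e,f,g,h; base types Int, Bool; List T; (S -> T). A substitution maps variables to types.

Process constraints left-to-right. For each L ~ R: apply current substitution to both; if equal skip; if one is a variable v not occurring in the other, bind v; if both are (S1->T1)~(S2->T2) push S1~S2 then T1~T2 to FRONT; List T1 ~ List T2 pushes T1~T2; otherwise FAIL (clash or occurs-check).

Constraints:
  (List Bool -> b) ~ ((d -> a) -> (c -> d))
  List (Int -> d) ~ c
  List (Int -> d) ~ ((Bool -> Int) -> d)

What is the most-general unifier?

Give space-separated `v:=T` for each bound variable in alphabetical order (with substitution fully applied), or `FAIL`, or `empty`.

step 1: unify (List Bool -> b) ~ ((d -> a) -> (c -> d))  [subst: {-} | 2 pending]
  -> decompose arrow: push List Bool~(d -> a), b~(c -> d)
step 2: unify List Bool ~ (d -> a)  [subst: {-} | 3 pending]
  clash: List Bool vs (d -> a)

Answer: FAIL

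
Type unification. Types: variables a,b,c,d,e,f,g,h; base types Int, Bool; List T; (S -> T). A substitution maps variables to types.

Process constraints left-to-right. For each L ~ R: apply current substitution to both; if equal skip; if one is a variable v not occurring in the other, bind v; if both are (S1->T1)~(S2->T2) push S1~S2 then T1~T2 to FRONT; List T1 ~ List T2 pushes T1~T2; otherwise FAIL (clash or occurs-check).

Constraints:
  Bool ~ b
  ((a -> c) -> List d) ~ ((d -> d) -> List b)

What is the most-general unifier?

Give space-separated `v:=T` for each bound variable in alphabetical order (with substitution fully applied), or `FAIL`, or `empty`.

step 1: unify Bool ~ b  [subst: {-} | 1 pending]
  bind b := Bool
step 2: unify ((a -> c) -> List d) ~ ((d -> d) -> List Bool)  [subst: {b:=Bool} | 0 pending]
  -> decompose arrow: push (a -> c)~(d -> d), List d~List Bool
step 3: unify (a -> c) ~ (d -> d)  [subst: {b:=Bool} | 1 pending]
  -> decompose arrow: push a~d, c~d
step 4: unify a ~ d  [subst: {b:=Bool} | 2 pending]
  bind a := d
step 5: unify c ~ d  [subst: {b:=Bool, a:=d} | 1 pending]
  bind c := d
step 6: unify List d ~ List Bool  [subst: {b:=Bool, a:=d, c:=d} | 0 pending]
  -> decompose List: push d~Bool
step 7: unify d ~ Bool  [subst: {b:=Bool, a:=d, c:=d} | 0 pending]
  bind d := Bool

Answer: a:=Bool b:=Bool c:=Bool d:=Bool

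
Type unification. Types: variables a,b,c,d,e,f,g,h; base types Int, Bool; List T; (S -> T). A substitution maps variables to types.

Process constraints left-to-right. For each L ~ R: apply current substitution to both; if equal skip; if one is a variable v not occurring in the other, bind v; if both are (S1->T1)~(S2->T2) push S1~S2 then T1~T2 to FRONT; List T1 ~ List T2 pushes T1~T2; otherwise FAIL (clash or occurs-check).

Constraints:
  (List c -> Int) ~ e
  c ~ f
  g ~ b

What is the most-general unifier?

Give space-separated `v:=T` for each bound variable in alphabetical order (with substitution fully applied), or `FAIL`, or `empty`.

Answer: c:=f e:=(List f -> Int) g:=b

Derivation:
step 1: unify (List c -> Int) ~ e  [subst: {-} | 2 pending]
  bind e := (List c -> Int)
step 2: unify c ~ f  [subst: {e:=(List c -> Int)} | 1 pending]
  bind c := f
step 3: unify g ~ b  [subst: {e:=(List c -> Int), c:=f} | 0 pending]
  bind g := b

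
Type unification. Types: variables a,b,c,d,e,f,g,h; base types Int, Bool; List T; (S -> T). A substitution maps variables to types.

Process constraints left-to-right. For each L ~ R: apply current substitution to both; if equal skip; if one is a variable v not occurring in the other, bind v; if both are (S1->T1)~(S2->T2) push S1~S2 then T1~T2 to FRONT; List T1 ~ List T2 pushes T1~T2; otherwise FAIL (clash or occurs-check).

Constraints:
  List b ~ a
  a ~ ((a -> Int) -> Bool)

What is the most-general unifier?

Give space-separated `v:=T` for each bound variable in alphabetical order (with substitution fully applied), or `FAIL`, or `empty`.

step 1: unify List b ~ a  [subst: {-} | 1 pending]
  bind a := List b
step 2: unify List b ~ ((List b -> Int) -> Bool)  [subst: {a:=List b} | 0 pending]
  clash: List b vs ((List b -> Int) -> Bool)

Answer: FAIL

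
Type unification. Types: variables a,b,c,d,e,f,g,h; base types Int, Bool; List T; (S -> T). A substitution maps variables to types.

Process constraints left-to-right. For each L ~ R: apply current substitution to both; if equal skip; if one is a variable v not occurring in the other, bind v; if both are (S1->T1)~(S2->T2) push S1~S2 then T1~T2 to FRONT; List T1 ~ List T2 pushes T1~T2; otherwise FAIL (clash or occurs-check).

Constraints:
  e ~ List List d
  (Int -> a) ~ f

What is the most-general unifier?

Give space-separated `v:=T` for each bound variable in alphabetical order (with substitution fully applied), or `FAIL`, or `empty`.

step 1: unify e ~ List List d  [subst: {-} | 1 pending]
  bind e := List List d
step 2: unify (Int -> a) ~ f  [subst: {e:=List List d} | 0 pending]
  bind f := (Int -> a)

Answer: e:=List List d f:=(Int -> a)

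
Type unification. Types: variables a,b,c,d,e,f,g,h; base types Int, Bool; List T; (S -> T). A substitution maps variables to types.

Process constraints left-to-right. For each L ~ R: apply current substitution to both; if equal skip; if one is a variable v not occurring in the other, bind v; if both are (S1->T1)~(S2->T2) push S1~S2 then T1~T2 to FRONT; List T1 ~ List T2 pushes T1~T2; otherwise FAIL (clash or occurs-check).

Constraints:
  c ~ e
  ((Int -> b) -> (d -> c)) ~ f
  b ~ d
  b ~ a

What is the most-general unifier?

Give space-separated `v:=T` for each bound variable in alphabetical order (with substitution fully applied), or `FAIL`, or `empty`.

step 1: unify c ~ e  [subst: {-} | 3 pending]
  bind c := e
step 2: unify ((Int -> b) -> (d -> e)) ~ f  [subst: {c:=e} | 2 pending]
  bind f := ((Int -> b) -> (d -> e))
step 3: unify b ~ d  [subst: {c:=e, f:=((Int -> b) -> (d -> e))} | 1 pending]
  bind b := d
step 4: unify d ~ a  [subst: {c:=e, f:=((Int -> b) -> (d -> e)), b:=d} | 0 pending]
  bind d := a

Answer: b:=a c:=e d:=a f:=((Int -> a) -> (a -> e))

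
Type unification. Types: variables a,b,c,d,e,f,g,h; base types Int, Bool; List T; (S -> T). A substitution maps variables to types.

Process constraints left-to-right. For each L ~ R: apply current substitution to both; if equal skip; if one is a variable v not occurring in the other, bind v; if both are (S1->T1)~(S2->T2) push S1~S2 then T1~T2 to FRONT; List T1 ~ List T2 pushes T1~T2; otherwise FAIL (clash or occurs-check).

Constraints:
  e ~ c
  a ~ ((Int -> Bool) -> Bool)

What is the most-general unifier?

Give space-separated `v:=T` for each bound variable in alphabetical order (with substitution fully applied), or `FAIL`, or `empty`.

Answer: a:=((Int -> Bool) -> Bool) e:=c

Derivation:
step 1: unify e ~ c  [subst: {-} | 1 pending]
  bind e := c
step 2: unify a ~ ((Int -> Bool) -> Bool)  [subst: {e:=c} | 0 pending]
  bind a := ((Int -> Bool) -> Bool)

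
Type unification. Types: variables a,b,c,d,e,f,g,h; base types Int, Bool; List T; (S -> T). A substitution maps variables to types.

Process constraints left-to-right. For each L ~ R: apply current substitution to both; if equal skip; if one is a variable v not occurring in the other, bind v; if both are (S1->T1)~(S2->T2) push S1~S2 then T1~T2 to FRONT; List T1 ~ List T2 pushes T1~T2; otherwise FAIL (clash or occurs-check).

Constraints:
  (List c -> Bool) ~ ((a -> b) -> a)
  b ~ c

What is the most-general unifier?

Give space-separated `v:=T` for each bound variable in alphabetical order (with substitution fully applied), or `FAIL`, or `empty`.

Answer: FAIL

Derivation:
step 1: unify (List c -> Bool) ~ ((a -> b) -> a)  [subst: {-} | 1 pending]
  -> decompose arrow: push List c~(a -> b), Bool~a
step 2: unify List c ~ (a -> b)  [subst: {-} | 2 pending]
  clash: List c vs (a -> b)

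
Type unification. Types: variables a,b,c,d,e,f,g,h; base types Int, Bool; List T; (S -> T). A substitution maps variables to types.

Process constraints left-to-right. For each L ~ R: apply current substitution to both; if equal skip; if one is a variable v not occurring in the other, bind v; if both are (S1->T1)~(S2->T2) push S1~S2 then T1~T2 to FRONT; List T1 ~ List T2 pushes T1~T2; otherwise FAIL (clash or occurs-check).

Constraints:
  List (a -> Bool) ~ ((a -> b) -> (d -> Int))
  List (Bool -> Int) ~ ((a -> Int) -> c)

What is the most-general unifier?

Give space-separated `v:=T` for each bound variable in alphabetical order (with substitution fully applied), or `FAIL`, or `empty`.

Answer: FAIL

Derivation:
step 1: unify List (a -> Bool) ~ ((a -> b) -> (d -> Int))  [subst: {-} | 1 pending]
  clash: List (a -> Bool) vs ((a -> b) -> (d -> Int))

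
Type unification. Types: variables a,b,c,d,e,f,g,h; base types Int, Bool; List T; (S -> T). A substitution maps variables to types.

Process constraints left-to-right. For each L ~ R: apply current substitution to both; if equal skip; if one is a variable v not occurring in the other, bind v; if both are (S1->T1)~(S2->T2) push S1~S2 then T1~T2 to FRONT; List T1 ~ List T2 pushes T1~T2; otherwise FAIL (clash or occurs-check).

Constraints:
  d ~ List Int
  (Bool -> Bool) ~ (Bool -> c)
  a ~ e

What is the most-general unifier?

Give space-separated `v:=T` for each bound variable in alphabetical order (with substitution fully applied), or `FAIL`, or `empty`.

step 1: unify d ~ List Int  [subst: {-} | 2 pending]
  bind d := List Int
step 2: unify (Bool -> Bool) ~ (Bool -> c)  [subst: {d:=List Int} | 1 pending]
  -> decompose arrow: push Bool~Bool, Bool~c
step 3: unify Bool ~ Bool  [subst: {d:=List Int} | 2 pending]
  -> identical, skip
step 4: unify Bool ~ c  [subst: {d:=List Int} | 1 pending]
  bind c := Bool
step 5: unify a ~ e  [subst: {d:=List Int, c:=Bool} | 0 pending]
  bind a := e

Answer: a:=e c:=Bool d:=List Int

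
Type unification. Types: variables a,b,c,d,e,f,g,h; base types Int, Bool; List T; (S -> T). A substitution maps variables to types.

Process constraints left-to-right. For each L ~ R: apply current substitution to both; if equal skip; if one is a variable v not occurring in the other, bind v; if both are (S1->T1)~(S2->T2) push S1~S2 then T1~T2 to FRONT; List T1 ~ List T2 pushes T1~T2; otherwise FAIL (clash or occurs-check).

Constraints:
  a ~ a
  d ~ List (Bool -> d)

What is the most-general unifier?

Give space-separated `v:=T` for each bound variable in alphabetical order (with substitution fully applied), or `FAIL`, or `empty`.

step 1: unify a ~ a  [subst: {-} | 1 pending]
  -> identical, skip
step 2: unify d ~ List (Bool -> d)  [subst: {-} | 0 pending]
  occurs-check fail: d in List (Bool -> d)

Answer: FAIL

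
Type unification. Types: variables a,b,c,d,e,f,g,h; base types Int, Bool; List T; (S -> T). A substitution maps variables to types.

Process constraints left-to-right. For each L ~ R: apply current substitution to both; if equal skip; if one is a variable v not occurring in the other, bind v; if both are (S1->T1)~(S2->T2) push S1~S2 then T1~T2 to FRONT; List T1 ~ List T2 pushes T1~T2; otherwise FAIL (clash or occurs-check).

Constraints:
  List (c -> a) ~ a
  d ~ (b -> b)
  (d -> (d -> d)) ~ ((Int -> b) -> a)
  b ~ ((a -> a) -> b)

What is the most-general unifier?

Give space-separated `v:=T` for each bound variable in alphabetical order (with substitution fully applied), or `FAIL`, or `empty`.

step 1: unify List (c -> a) ~ a  [subst: {-} | 3 pending]
  occurs-check fail

Answer: FAIL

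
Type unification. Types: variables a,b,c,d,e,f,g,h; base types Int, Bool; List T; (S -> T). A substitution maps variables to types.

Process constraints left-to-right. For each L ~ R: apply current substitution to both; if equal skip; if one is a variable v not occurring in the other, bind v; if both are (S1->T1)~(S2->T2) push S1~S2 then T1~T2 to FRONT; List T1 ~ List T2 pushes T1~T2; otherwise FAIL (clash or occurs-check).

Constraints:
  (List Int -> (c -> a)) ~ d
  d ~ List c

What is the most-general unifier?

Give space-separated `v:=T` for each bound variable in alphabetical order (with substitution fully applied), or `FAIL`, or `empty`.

step 1: unify (List Int -> (c -> a)) ~ d  [subst: {-} | 1 pending]
  bind d := (List Int -> (c -> a))
step 2: unify (List Int -> (c -> a)) ~ List c  [subst: {d:=(List Int -> (c -> a))} | 0 pending]
  clash: (List Int -> (c -> a)) vs List c

Answer: FAIL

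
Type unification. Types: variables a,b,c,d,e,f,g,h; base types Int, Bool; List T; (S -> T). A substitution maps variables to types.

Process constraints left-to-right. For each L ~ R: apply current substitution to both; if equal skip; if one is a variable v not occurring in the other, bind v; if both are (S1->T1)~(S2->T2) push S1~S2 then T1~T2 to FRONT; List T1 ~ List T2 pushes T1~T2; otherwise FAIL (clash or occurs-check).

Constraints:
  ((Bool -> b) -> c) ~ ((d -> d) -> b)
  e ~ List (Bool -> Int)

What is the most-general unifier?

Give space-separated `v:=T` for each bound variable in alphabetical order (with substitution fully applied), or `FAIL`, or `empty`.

step 1: unify ((Bool -> b) -> c) ~ ((d -> d) -> b)  [subst: {-} | 1 pending]
  -> decompose arrow: push (Bool -> b)~(d -> d), c~b
step 2: unify (Bool -> b) ~ (d -> d)  [subst: {-} | 2 pending]
  -> decompose arrow: push Bool~d, b~d
step 3: unify Bool ~ d  [subst: {-} | 3 pending]
  bind d := Bool
step 4: unify b ~ Bool  [subst: {d:=Bool} | 2 pending]
  bind b := Bool
step 5: unify c ~ Bool  [subst: {d:=Bool, b:=Bool} | 1 pending]
  bind c := Bool
step 6: unify e ~ List (Bool -> Int)  [subst: {d:=Bool, b:=Bool, c:=Bool} | 0 pending]
  bind e := List (Bool -> Int)

Answer: b:=Bool c:=Bool d:=Bool e:=List (Bool -> Int)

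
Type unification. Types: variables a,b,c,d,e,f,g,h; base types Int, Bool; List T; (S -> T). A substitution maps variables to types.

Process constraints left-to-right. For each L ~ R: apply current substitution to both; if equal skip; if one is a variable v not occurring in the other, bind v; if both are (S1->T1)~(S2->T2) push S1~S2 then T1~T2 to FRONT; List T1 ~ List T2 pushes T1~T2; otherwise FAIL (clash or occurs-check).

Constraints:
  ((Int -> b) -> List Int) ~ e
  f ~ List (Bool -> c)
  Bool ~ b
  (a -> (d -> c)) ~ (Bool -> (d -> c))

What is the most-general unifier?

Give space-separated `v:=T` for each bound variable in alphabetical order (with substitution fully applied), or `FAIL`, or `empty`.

Answer: a:=Bool b:=Bool e:=((Int -> Bool) -> List Int) f:=List (Bool -> c)

Derivation:
step 1: unify ((Int -> b) -> List Int) ~ e  [subst: {-} | 3 pending]
  bind e := ((Int -> b) -> List Int)
step 2: unify f ~ List (Bool -> c)  [subst: {e:=((Int -> b) -> List Int)} | 2 pending]
  bind f := List (Bool -> c)
step 3: unify Bool ~ b  [subst: {e:=((Int -> b) -> List Int), f:=List (Bool -> c)} | 1 pending]
  bind b := Bool
step 4: unify (a -> (d -> c)) ~ (Bool -> (d -> c))  [subst: {e:=((Int -> b) -> List Int), f:=List (Bool -> c), b:=Bool} | 0 pending]
  -> decompose arrow: push a~Bool, (d -> c)~(d -> c)
step 5: unify a ~ Bool  [subst: {e:=((Int -> b) -> List Int), f:=List (Bool -> c), b:=Bool} | 1 pending]
  bind a := Bool
step 6: unify (d -> c) ~ (d -> c)  [subst: {e:=((Int -> b) -> List Int), f:=List (Bool -> c), b:=Bool, a:=Bool} | 0 pending]
  -> identical, skip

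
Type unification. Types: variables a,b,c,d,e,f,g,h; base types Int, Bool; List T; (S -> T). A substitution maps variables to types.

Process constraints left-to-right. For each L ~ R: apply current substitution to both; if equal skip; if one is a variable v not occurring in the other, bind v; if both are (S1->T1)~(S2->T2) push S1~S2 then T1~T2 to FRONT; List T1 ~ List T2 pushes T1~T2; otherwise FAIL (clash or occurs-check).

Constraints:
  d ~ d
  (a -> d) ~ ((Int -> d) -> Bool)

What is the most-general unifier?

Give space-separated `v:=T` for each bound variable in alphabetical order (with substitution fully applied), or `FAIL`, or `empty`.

step 1: unify d ~ d  [subst: {-} | 1 pending]
  -> identical, skip
step 2: unify (a -> d) ~ ((Int -> d) -> Bool)  [subst: {-} | 0 pending]
  -> decompose arrow: push a~(Int -> d), d~Bool
step 3: unify a ~ (Int -> d)  [subst: {-} | 1 pending]
  bind a := (Int -> d)
step 4: unify d ~ Bool  [subst: {a:=(Int -> d)} | 0 pending]
  bind d := Bool

Answer: a:=(Int -> Bool) d:=Bool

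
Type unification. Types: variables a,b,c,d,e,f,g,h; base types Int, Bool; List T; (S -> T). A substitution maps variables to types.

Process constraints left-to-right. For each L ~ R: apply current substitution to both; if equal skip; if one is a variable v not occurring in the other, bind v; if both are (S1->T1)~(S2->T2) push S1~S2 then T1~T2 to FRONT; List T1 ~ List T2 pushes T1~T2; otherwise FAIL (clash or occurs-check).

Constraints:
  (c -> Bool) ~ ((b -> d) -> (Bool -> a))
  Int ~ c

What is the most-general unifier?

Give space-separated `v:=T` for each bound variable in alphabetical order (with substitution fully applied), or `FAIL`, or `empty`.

Answer: FAIL

Derivation:
step 1: unify (c -> Bool) ~ ((b -> d) -> (Bool -> a))  [subst: {-} | 1 pending]
  -> decompose arrow: push c~(b -> d), Bool~(Bool -> a)
step 2: unify c ~ (b -> d)  [subst: {-} | 2 pending]
  bind c := (b -> d)
step 3: unify Bool ~ (Bool -> a)  [subst: {c:=(b -> d)} | 1 pending]
  clash: Bool vs (Bool -> a)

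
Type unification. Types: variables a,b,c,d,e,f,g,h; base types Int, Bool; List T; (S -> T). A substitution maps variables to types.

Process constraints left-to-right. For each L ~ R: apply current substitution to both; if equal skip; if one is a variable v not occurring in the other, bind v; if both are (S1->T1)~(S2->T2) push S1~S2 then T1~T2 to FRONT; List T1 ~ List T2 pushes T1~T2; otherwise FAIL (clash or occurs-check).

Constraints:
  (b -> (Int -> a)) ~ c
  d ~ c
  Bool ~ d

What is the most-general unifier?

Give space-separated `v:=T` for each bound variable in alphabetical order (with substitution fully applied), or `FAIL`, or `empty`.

Answer: FAIL

Derivation:
step 1: unify (b -> (Int -> a)) ~ c  [subst: {-} | 2 pending]
  bind c := (b -> (Int -> a))
step 2: unify d ~ (b -> (Int -> a))  [subst: {c:=(b -> (Int -> a))} | 1 pending]
  bind d := (b -> (Int -> a))
step 3: unify Bool ~ (b -> (Int -> a))  [subst: {c:=(b -> (Int -> a)), d:=(b -> (Int -> a))} | 0 pending]
  clash: Bool vs (b -> (Int -> a))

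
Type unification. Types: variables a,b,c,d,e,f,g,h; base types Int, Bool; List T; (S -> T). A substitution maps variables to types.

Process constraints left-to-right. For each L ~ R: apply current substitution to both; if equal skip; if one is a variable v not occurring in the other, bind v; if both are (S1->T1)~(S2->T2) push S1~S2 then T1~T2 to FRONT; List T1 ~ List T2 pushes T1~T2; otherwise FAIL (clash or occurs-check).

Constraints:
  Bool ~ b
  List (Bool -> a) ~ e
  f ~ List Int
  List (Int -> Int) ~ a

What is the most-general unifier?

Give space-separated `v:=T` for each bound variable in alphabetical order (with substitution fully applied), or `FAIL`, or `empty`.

step 1: unify Bool ~ b  [subst: {-} | 3 pending]
  bind b := Bool
step 2: unify List (Bool -> a) ~ e  [subst: {b:=Bool} | 2 pending]
  bind e := List (Bool -> a)
step 3: unify f ~ List Int  [subst: {b:=Bool, e:=List (Bool -> a)} | 1 pending]
  bind f := List Int
step 4: unify List (Int -> Int) ~ a  [subst: {b:=Bool, e:=List (Bool -> a), f:=List Int} | 0 pending]
  bind a := List (Int -> Int)

Answer: a:=List (Int -> Int) b:=Bool e:=List (Bool -> List (Int -> Int)) f:=List Int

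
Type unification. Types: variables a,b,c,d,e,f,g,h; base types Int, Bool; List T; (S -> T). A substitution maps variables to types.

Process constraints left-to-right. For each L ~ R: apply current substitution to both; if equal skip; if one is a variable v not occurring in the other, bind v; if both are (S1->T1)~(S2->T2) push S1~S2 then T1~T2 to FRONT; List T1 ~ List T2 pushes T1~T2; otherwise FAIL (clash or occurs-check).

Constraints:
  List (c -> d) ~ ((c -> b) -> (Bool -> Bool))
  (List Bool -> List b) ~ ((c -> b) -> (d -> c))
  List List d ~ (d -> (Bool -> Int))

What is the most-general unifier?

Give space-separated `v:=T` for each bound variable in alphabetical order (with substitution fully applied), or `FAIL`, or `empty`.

step 1: unify List (c -> d) ~ ((c -> b) -> (Bool -> Bool))  [subst: {-} | 2 pending]
  clash: List (c -> d) vs ((c -> b) -> (Bool -> Bool))

Answer: FAIL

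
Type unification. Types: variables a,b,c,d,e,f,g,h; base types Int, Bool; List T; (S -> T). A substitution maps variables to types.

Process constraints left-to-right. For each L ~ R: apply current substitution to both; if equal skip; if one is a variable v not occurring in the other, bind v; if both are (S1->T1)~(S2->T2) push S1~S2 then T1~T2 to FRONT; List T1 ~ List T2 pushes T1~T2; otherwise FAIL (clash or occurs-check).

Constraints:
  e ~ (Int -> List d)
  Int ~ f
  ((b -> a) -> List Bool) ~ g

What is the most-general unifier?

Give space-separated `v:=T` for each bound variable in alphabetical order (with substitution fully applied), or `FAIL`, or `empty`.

step 1: unify e ~ (Int -> List d)  [subst: {-} | 2 pending]
  bind e := (Int -> List d)
step 2: unify Int ~ f  [subst: {e:=(Int -> List d)} | 1 pending]
  bind f := Int
step 3: unify ((b -> a) -> List Bool) ~ g  [subst: {e:=(Int -> List d), f:=Int} | 0 pending]
  bind g := ((b -> a) -> List Bool)

Answer: e:=(Int -> List d) f:=Int g:=((b -> a) -> List Bool)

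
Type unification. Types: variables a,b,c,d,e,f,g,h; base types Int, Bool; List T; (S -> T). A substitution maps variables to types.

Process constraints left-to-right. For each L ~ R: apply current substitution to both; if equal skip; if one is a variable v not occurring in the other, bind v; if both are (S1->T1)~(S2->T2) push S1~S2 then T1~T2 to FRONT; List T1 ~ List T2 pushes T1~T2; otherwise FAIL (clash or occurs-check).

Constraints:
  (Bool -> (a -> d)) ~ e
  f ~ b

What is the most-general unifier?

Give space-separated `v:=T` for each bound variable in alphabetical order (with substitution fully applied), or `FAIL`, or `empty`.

step 1: unify (Bool -> (a -> d)) ~ e  [subst: {-} | 1 pending]
  bind e := (Bool -> (a -> d))
step 2: unify f ~ b  [subst: {e:=(Bool -> (a -> d))} | 0 pending]
  bind f := b

Answer: e:=(Bool -> (a -> d)) f:=b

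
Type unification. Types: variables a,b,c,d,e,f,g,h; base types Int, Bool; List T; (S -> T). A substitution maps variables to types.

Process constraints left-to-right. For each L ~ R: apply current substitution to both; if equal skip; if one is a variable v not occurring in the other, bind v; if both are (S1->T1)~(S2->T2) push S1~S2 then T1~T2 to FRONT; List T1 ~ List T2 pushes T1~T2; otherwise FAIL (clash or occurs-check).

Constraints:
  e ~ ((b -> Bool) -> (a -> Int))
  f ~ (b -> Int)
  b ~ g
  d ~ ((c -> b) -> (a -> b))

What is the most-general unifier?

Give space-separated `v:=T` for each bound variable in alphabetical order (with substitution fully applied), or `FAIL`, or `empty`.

Answer: b:=g d:=((c -> g) -> (a -> g)) e:=((g -> Bool) -> (a -> Int)) f:=(g -> Int)

Derivation:
step 1: unify e ~ ((b -> Bool) -> (a -> Int))  [subst: {-} | 3 pending]
  bind e := ((b -> Bool) -> (a -> Int))
step 2: unify f ~ (b -> Int)  [subst: {e:=((b -> Bool) -> (a -> Int))} | 2 pending]
  bind f := (b -> Int)
step 3: unify b ~ g  [subst: {e:=((b -> Bool) -> (a -> Int)), f:=(b -> Int)} | 1 pending]
  bind b := g
step 4: unify d ~ ((c -> g) -> (a -> g))  [subst: {e:=((b -> Bool) -> (a -> Int)), f:=(b -> Int), b:=g} | 0 pending]
  bind d := ((c -> g) -> (a -> g))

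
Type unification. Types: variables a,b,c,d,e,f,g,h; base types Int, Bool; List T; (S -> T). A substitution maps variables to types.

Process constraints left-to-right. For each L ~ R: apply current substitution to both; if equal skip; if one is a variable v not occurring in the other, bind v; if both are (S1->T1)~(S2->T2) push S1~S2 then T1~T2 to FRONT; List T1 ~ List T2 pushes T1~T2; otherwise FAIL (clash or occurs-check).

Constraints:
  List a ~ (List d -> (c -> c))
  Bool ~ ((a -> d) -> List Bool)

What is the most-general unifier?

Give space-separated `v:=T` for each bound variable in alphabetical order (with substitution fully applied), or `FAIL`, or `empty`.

step 1: unify List a ~ (List d -> (c -> c))  [subst: {-} | 1 pending]
  clash: List a vs (List d -> (c -> c))

Answer: FAIL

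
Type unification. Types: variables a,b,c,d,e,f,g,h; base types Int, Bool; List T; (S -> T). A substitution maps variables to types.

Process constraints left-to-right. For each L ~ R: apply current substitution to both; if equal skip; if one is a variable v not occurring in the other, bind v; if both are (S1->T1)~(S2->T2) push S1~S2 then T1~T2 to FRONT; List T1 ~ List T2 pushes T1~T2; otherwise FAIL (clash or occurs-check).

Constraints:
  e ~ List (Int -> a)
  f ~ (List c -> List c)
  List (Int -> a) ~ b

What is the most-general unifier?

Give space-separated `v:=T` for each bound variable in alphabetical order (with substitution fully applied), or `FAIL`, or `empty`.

Answer: b:=List (Int -> a) e:=List (Int -> a) f:=(List c -> List c)

Derivation:
step 1: unify e ~ List (Int -> a)  [subst: {-} | 2 pending]
  bind e := List (Int -> a)
step 2: unify f ~ (List c -> List c)  [subst: {e:=List (Int -> a)} | 1 pending]
  bind f := (List c -> List c)
step 3: unify List (Int -> a) ~ b  [subst: {e:=List (Int -> a), f:=(List c -> List c)} | 0 pending]
  bind b := List (Int -> a)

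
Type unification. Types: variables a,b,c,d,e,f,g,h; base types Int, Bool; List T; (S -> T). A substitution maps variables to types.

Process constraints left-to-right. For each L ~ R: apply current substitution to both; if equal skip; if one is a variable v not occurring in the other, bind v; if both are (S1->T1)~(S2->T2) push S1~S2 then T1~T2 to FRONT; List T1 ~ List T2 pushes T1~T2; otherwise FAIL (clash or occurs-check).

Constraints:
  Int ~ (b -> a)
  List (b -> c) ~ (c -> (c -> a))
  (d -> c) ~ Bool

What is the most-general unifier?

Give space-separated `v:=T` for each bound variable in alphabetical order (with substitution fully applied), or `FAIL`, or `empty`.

Answer: FAIL

Derivation:
step 1: unify Int ~ (b -> a)  [subst: {-} | 2 pending]
  clash: Int vs (b -> a)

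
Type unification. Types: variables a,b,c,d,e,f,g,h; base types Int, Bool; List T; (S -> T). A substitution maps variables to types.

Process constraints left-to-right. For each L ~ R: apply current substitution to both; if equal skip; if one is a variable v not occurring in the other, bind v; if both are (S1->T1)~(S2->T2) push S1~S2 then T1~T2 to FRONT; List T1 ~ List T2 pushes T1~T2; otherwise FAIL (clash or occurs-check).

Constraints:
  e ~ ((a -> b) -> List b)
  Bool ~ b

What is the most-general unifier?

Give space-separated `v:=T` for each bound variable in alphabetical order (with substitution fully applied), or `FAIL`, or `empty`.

Answer: b:=Bool e:=((a -> Bool) -> List Bool)

Derivation:
step 1: unify e ~ ((a -> b) -> List b)  [subst: {-} | 1 pending]
  bind e := ((a -> b) -> List b)
step 2: unify Bool ~ b  [subst: {e:=((a -> b) -> List b)} | 0 pending]
  bind b := Bool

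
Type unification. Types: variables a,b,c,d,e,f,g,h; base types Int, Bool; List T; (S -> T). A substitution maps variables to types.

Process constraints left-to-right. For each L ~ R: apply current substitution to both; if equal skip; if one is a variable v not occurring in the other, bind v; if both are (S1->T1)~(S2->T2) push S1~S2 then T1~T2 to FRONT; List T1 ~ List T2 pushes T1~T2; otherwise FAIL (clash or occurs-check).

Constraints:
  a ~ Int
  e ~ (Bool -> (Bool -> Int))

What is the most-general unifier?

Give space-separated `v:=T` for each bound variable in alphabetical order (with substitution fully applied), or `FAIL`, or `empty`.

step 1: unify a ~ Int  [subst: {-} | 1 pending]
  bind a := Int
step 2: unify e ~ (Bool -> (Bool -> Int))  [subst: {a:=Int} | 0 pending]
  bind e := (Bool -> (Bool -> Int))

Answer: a:=Int e:=(Bool -> (Bool -> Int))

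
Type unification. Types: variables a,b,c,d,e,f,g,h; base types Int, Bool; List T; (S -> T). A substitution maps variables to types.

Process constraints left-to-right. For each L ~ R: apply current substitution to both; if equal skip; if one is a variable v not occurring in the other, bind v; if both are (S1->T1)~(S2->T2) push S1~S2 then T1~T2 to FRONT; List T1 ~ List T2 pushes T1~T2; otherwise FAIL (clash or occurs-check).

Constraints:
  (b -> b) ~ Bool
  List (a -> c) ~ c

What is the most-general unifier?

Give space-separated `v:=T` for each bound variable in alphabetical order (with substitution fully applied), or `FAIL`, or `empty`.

Answer: FAIL

Derivation:
step 1: unify (b -> b) ~ Bool  [subst: {-} | 1 pending]
  clash: (b -> b) vs Bool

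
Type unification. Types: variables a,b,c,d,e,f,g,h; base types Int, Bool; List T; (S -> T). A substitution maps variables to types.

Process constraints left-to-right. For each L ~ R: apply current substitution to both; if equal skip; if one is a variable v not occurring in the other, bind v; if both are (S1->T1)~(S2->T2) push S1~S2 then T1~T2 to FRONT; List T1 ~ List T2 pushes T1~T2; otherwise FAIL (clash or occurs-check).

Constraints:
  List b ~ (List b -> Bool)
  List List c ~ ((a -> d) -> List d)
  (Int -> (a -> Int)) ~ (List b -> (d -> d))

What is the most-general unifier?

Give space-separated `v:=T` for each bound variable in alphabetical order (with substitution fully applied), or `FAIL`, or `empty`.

step 1: unify List b ~ (List b -> Bool)  [subst: {-} | 2 pending]
  clash: List b vs (List b -> Bool)

Answer: FAIL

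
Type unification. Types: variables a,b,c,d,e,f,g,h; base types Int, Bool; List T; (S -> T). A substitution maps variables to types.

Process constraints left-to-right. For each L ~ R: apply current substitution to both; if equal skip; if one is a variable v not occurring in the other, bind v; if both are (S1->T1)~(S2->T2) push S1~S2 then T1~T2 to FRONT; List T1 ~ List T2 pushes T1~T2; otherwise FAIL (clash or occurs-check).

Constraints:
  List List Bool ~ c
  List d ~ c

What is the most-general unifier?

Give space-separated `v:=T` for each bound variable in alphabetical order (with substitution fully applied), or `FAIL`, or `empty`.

step 1: unify List List Bool ~ c  [subst: {-} | 1 pending]
  bind c := List List Bool
step 2: unify List d ~ List List Bool  [subst: {c:=List List Bool} | 0 pending]
  -> decompose List: push d~List Bool
step 3: unify d ~ List Bool  [subst: {c:=List List Bool} | 0 pending]
  bind d := List Bool

Answer: c:=List List Bool d:=List Bool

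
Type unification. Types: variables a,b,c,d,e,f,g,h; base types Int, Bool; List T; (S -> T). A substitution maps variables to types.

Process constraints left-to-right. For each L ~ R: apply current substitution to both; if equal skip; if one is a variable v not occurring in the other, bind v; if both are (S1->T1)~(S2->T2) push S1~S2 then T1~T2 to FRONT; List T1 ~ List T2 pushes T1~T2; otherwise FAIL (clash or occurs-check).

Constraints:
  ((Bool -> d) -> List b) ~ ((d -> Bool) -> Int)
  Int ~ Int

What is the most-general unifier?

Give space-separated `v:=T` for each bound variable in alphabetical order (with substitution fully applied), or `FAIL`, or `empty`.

Answer: FAIL

Derivation:
step 1: unify ((Bool -> d) -> List b) ~ ((d -> Bool) -> Int)  [subst: {-} | 1 pending]
  -> decompose arrow: push (Bool -> d)~(d -> Bool), List b~Int
step 2: unify (Bool -> d) ~ (d -> Bool)  [subst: {-} | 2 pending]
  -> decompose arrow: push Bool~d, d~Bool
step 3: unify Bool ~ d  [subst: {-} | 3 pending]
  bind d := Bool
step 4: unify Bool ~ Bool  [subst: {d:=Bool} | 2 pending]
  -> identical, skip
step 5: unify List b ~ Int  [subst: {d:=Bool} | 1 pending]
  clash: List b vs Int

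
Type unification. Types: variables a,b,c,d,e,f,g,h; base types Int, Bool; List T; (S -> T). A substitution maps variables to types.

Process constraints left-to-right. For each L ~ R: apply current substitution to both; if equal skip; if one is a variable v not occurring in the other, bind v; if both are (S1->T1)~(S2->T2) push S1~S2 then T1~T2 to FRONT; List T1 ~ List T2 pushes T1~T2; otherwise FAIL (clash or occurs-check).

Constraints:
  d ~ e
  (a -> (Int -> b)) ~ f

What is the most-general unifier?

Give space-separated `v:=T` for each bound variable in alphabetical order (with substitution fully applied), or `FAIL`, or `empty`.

step 1: unify d ~ e  [subst: {-} | 1 pending]
  bind d := e
step 2: unify (a -> (Int -> b)) ~ f  [subst: {d:=e} | 0 pending]
  bind f := (a -> (Int -> b))

Answer: d:=e f:=(a -> (Int -> b))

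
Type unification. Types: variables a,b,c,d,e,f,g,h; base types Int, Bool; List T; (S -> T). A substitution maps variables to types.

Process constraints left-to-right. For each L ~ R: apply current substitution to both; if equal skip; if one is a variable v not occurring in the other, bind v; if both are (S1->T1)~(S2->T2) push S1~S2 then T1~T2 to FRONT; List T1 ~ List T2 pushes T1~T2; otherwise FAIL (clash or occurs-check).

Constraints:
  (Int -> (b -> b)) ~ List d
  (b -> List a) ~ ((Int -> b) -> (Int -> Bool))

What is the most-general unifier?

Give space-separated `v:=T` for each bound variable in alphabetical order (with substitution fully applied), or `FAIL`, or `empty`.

Answer: FAIL

Derivation:
step 1: unify (Int -> (b -> b)) ~ List d  [subst: {-} | 1 pending]
  clash: (Int -> (b -> b)) vs List d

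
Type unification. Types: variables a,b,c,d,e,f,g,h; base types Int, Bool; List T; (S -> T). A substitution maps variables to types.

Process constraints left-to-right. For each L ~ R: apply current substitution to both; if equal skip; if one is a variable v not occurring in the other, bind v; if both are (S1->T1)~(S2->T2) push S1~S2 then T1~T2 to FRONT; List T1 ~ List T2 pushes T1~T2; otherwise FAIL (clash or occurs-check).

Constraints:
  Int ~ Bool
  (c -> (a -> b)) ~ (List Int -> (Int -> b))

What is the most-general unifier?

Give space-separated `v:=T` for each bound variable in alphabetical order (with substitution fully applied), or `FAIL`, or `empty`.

Answer: FAIL

Derivation:
step 1: unify Int ~ Bool  [subst: {-} | 1 pending]
  clash: Int vs Bool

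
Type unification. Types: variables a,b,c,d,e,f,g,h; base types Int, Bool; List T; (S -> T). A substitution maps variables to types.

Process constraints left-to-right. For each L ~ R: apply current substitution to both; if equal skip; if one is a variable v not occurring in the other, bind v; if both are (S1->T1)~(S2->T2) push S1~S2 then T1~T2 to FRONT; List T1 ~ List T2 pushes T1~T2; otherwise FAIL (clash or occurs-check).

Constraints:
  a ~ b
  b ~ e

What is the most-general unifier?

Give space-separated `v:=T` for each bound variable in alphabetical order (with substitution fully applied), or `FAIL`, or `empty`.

Answer: a:=e b:=e

Derivation:
step 1: unify a ~ b  [subst: {-} | 1 pending]
  bind a := b
step 2: unify b ~ e  [subst: {a:=b} | 0 pending]
  bind b := e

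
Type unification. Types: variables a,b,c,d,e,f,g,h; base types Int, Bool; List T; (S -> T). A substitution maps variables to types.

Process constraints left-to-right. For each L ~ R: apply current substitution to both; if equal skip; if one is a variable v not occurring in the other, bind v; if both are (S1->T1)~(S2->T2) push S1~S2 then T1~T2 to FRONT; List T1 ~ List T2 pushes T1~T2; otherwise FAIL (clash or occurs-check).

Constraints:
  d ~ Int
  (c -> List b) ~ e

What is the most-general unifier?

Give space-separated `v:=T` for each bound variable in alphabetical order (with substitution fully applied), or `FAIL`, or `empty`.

step 1: unify d ~ Int  [subst: {-} | 1 pending]
  bind d := Int
step 2: unify (c -> List b) ~ e  [subst: {d:=Int} | 0 pending]
  bind e := (c -> List b)

Answer: d:=Int e:=(c -> List b)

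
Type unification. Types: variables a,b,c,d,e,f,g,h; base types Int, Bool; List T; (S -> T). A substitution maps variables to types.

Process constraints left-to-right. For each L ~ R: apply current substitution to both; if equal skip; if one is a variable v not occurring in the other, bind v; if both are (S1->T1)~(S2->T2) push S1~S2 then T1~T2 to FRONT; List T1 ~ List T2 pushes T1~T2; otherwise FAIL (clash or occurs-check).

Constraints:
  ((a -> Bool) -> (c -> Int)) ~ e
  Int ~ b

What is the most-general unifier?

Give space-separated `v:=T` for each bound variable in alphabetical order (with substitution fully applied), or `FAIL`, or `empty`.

step 1: unify ((a -> Bool) -> (c -> Int)) ~ e  [subst: {-} | 1 pending]
  bind e := ((a -> Bool) -> (c -> Int))
step 2: unify Int ~ b  [subst: {e:=((a -> Bool) -> (c -> Int))} | 0 pending]
  bind b := Int

Answer: b:=Int e:=((a -> Bool) -> (c -> Int))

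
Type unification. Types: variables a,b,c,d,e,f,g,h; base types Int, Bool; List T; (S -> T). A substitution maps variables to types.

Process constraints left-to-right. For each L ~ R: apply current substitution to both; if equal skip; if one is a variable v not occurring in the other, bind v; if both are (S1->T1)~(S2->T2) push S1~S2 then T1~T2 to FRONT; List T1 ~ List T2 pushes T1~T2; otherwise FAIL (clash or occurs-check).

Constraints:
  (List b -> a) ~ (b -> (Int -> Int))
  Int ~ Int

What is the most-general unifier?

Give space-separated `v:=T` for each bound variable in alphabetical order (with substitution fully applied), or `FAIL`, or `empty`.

step 1: unify (List b -> a) ~ (b -> (Int -> Int))  [subst: {-} | 1 pending]
  -> decompose arrow: push List b~b, a~(Int -> Int)
step 2: unify List b ~ b  [subst: {-} | 2 pending]
  occurs-check fail

Answer: FAIL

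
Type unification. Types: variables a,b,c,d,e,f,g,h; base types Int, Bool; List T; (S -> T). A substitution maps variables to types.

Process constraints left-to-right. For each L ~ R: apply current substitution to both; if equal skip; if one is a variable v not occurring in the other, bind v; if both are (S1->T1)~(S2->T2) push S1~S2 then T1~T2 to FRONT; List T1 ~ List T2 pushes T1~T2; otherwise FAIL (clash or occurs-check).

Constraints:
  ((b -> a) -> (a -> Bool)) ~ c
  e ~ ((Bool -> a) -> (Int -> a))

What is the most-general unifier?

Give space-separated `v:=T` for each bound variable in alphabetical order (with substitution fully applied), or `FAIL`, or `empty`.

step 1: unify ((b -> a) -> (a -> Bool)) ~ c  [subst: {-} | 1 pending]
  bind c := ((b -> a) -> (a -> Bool))
step 2: unify e ~ ((Bool -> a) -> (Int -> a))  [subst: {c:=((b -> a) -> (a -> Bool))} | 0 pending]
  bind e := ((Bool -> a) -> (Int -> a))

Answer: c:=((b -> a) -> (a -> Bool)) e:=((Bool -> a) -> (Int -> a))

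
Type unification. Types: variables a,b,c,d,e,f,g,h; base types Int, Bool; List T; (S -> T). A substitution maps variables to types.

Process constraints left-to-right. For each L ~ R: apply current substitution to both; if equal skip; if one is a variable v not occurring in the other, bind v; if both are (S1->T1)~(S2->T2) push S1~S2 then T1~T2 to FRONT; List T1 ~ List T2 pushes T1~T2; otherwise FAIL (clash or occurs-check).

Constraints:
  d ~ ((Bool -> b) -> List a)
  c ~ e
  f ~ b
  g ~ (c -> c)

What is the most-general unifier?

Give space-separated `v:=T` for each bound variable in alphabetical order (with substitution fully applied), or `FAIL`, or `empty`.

step 1: unify d ~ ((Bool -> b) -> List a)  [subst: {-} | 3 pending]
  bind d := ((Bool -> b) -> List a)
step 2: unify c ~ e  [subst: {d:=((Bool -> b) -> List a)} | 2 pending]
  bind c := e
step 3: unify f ~ b  [subst: {d:=((Bool -> b) -> List a), c:=e} | 1 pending]
  bind f := b
step 4: unify g ~ (e -> e)  [subst: {d:=((Bool -> b) -> List a), c:=e, f:=b} | 0 pending]
  bind g := (e -> e)

Answer: c:=e d:=((Bool -> b) -> List a) f:=b g:=(e -> e)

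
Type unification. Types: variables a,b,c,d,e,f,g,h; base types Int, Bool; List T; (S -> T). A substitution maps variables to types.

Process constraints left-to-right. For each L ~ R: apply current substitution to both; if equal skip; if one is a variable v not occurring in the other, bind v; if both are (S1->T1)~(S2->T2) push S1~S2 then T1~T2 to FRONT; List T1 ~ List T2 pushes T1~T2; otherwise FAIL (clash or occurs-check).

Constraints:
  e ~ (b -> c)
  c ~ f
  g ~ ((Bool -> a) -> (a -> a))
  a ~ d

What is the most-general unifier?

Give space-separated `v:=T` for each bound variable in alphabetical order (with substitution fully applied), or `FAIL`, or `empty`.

step 1: unify e ~ (b -> c)  [subst: {-} | 3 pending]
  bind e := (b -> c)
step 2: unify c ~ f  [subst: {e:=(b -> c)} | 2 pending]
  bind c := f
step 3: unify g ~ ((Bool -> a) -> (a -> a))  [subst: {e:=(b -> c), c:=f} | 1 pending]
  bind g := ((Bool -> a) -> (a -> a))
step 4: unify a ~ d  [subst: {e:=(b -> c), c:=f, g:=((Bool -> a) -> (a -> a))} | 0 pending]
  bind a := d

Answer: a:=d c:=f e:=(b -> f) g:=((Bool -> d) -> (d -> d))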